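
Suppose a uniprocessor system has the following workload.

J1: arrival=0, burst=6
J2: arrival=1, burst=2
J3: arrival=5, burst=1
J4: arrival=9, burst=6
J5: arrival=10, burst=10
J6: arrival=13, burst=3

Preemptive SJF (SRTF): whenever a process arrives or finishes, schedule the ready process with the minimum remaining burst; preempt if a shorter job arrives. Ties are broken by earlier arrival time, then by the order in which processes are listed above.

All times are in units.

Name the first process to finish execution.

J2

Gantt: | J1 0-1 | J2 1-3 | J1 3-5 | J3 5-6 | J1 6-9 | J4 9-15 | J6 15-18 | J5 18-28 |
Completion: J1=9  J2=3  J3=6  J4=15  J5=28  J6=18
Finish order: J2 → J3 → J1 → J4 → J6 → J5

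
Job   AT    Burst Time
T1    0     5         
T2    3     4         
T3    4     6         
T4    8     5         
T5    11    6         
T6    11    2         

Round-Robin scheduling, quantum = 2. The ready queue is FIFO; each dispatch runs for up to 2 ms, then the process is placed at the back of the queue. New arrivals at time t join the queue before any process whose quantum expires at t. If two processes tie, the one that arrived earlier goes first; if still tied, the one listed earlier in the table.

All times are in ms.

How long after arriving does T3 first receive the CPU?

2

Gantt: | T1 0-4 | T2 4-6 | T3 6-8 | T1 8-9 | T2 9-11 | T4 11-13 | T3 13-15 | T5 15-17 | T6 17-19 | T4 19-21 | T3 21-23 | T5 23-25 | T4 25-26 | T5 26-28 |
Completion: T1=9  T2=11  T3=23  T4=26  T5=28  T6=19
Turnaround (C−A): T1=9  T2=8  T3=19  T4=18  T5=17  T6=8
Response(T3) = first start − arrival = 6 − 4 = 2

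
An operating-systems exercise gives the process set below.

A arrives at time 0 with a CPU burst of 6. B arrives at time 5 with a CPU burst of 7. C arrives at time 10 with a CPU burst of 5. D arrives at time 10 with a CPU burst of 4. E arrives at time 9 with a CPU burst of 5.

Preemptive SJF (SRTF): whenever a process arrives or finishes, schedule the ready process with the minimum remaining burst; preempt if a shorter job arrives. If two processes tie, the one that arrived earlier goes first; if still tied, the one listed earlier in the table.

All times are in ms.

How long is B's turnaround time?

8

Schedule: | A 0-6 | B 6-13 | D 13-17 | E 17-22 | C 22-27 |
Completion: A=6  B=13  C=27  D=17  E=22
Turnaround(B) = completion − arrival = 13 − 5 = 8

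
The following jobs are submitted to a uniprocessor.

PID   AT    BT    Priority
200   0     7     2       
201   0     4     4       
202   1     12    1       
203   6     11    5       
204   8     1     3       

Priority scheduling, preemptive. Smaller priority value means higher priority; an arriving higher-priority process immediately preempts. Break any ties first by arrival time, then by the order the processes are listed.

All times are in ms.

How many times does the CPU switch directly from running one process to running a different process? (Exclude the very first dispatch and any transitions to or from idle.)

Gantt: | 200 0-1 | 202 1-13 | 200 13-19 | 204 19-20 | 201 20-24 | 203 24-35 |
Completion: 200=19  201=24  202=13  203=35  204=20
Turnaround (C−A): 200=19  201=24  202=12  203=29  204=12

5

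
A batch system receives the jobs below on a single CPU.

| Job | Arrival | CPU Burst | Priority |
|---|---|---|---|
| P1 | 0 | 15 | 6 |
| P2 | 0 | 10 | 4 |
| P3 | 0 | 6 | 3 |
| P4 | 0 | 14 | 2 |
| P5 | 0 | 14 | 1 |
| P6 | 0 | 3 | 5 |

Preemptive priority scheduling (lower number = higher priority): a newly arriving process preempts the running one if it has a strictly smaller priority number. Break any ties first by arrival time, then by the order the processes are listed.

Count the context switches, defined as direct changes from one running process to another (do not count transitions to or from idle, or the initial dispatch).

Schedule: | P5 0-14 | P4 14-28 | P3 28-34 | P2 34-44 | P6 44-47 | P1 47-62 |
Completion: P1=62  P2=44  P3=34  P4=28  P5=14  P6=47

5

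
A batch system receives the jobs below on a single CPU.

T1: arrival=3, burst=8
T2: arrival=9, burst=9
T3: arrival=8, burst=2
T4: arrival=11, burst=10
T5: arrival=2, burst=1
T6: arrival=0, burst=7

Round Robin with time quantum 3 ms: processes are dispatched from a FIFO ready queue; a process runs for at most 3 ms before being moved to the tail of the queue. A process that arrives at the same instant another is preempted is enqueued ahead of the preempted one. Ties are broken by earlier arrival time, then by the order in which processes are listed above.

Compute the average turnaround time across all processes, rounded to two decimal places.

16.50

Gantt: | T6 0-3 | T5 3-4 | T1 4-7 | T6 7-10 | T1 10-13 | T3 13-15 | T2 15-18 | T6 18-19 | T4 19-22 | T1 22-24 | T2 24-27 | T4 27-30 | T2 30-33 | T4 33-37 |
Completion: T1=24  T2=33  T3=15  T4=37  T5=4  T6=19
Turnaround times: T1=21, T2=24, T3=7, T4=26, T5=2, T6=19
Average turnaround = (21+24+7+26+2+19) / 6 = 99/6 = 16.50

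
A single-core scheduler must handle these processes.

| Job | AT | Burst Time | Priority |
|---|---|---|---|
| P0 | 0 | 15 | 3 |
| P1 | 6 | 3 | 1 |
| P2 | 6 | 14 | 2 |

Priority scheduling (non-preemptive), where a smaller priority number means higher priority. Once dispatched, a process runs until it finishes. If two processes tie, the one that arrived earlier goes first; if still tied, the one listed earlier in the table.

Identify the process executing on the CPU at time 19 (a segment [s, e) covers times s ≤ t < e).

P2

Gantt: | P0 0-15 | P1 15-18 | P2 18-32 |
Completion: P0=15  P1=18  P2=32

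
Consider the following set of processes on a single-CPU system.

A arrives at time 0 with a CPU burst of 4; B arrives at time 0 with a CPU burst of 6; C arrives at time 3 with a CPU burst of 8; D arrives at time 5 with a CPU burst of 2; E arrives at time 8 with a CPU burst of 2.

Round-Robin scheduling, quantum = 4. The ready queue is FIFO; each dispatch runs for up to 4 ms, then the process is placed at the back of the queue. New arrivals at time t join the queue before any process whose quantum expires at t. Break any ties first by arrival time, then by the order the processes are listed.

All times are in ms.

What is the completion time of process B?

18

Timeline: | A 0-4 | B 4-8 | C 8-12 | D 12-14 | E 14-16 | B 16-18 | C 18-22 |
Completion: A=4  B=18  C=22  D=14  E=16
Turnaround (C−A): A=4  B=18  C=19  D=9  E=8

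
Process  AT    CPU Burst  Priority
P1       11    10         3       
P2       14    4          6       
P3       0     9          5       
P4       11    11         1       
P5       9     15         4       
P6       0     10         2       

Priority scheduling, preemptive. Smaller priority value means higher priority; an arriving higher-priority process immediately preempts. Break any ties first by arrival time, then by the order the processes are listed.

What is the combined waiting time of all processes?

120

Gantt: | P6 0-10 | P5 10-11 | P4 11-22 | P1 22-32 | P5 32-46 | P3 46-55 | P2 55-59 |
Completion: P1=32  P2=59  P3=55  P4=22  P5=46  P6=10
Turnaround (C−A): P1=21  P2=45  P3=55  P4=11  P5=37  P6=10
Waiting = turnaround − burst: P1=11, P2=41, P3=46, P4=0, P5=22, P6=0
Total waiting = 11 + 41 + 46 + 0 + 22 + 0 = 120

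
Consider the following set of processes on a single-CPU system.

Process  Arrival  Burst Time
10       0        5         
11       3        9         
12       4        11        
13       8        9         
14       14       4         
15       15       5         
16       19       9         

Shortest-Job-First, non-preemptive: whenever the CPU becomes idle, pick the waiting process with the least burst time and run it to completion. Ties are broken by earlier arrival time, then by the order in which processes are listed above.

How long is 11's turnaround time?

11

Schedule: | 10 0-5 | 11 5-14 | 14 14-18 | 15 18-23 | 13 23-32 | 16 32-41 | 12 41-52 |
Completion: 10=5  11=14  12=52  13=32  14=18  15=23  16=41
Turnaround(11) = completion − arrival = 14 − 3 = 11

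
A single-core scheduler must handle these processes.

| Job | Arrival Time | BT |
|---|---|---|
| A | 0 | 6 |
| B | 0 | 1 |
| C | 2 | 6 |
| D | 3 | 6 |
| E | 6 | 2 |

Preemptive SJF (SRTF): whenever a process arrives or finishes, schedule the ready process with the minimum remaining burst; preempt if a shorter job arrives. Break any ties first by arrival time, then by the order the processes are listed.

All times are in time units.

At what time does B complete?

1

Gantt: | B 0-1 | A 1-7 | E 7-9 | C 9-15 | D 15-21 |
Completion: A=7  B=1  C=15  D=21  E=9
Turnaround (C−A): A=7  B=1  C=13  D=18  E=3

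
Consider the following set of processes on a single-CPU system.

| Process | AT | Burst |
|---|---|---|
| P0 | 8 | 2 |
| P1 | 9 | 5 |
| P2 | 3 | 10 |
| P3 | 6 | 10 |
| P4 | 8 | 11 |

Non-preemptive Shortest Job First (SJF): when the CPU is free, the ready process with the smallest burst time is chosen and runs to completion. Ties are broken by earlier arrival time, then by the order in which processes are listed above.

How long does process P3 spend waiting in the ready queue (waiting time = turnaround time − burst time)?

14

Gantt: | idle 0-3 | P2 3-13 | P0 13-15 | P1 15-20 | P3 20-30 | P4 30-41 |
Completion: P0=15  P1=20  P2=13  P3=30  P4=41
Turnaround (C−A): P0=7  P1=11  P2=10  P3=24  P4=33
Waiting(P3) = turnaround − burst = 24 − 10 = 14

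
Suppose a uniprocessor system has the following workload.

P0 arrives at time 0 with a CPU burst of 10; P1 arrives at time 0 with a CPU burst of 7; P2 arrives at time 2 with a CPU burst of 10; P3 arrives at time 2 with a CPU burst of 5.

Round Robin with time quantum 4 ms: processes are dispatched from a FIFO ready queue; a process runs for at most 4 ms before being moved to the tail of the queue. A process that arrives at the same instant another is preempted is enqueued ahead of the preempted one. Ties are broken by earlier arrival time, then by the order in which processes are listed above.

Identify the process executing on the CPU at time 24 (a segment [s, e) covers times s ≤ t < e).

Timeline: | P0 0-4 | P1 4-8 | P2 8-12 | P3 12-16 | P0 16-20 | P1 20-23 | P2 23-27 | P3 27-28 | P0 28-30 | P2 30-32 |
Completion: P0=30  P1=23  P2=32  P3=28
Turnaround (C−A): P0=30  P1=23  P2=30  P3=26

P2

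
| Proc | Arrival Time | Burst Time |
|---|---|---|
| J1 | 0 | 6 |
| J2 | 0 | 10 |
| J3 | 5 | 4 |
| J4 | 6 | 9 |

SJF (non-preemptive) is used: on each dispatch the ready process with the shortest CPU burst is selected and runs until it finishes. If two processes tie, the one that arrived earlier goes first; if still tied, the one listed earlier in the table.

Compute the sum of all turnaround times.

53

Timeline: | J1 0-6 | J3 6-10 | J4 10-19 | J2 19-29 |
Completion: J1=6  J2=29  J3=10  J4=19
Turnaround = completion − arrival: J1=6, J2=29, J3=5, J4=13
Total turnaround = 6 + 29 + 5 + 13 = 53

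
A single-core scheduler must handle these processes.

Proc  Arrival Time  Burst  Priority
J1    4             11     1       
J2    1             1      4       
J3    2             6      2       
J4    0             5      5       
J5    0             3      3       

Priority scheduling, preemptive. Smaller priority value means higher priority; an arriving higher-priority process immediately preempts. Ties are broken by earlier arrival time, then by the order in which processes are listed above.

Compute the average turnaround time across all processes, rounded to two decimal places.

Gantt: | J5 0-2 | J3 2-4 | J1 4-15 | J3 15-19 | J5 19-20 | J2 20-21 | J4 21-26 |
Completion: J1=15  J2=21  J3=19  J4=26  J5=20
Turnaround times: J1=11, J2=20, J3=17, J4=26, J5=20
Average turnaround = (11+20+17+26+20) / 5 = 94/5 = 18.80

18.80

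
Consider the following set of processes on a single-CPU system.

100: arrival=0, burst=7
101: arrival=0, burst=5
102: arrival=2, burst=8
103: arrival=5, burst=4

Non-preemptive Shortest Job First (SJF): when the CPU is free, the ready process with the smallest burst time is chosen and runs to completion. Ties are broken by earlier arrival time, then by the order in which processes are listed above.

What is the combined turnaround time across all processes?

Gantt: | 101 0-5 | 103 5-9 | 100 9-16 | 102 16-24 |
Completion: 100=16  101=5  102=24  103=9
Turnaround = completion − arrival: 100=16, 101=5, 102=22, 103=4
Total turnaround = 16 + 5 + 22 + 4 = 47

47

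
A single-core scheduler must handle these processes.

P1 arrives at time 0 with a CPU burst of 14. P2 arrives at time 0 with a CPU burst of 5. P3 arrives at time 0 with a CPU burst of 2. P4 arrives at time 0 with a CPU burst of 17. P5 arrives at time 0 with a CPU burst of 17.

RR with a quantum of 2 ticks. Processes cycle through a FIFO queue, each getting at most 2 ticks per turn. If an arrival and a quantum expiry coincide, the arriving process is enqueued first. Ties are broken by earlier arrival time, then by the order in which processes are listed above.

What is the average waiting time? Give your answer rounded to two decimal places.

25.20

Gantt: | P1 0-2 | P2 2-4 | P3 4-6 | P4 6-8 | P5 8-10 | P1 10-12 | P2 12-14 | P4 14-16 | P5 16-18 | P1 18-20 | P2 20-21 | P4 21-23 | P5 23-25 | P1 25-27 | P4 27-29 | P5 29-31 | P1 31-33 | P4 33-35 | P5 35-37 | P1 37-39 | P4 39-41 | P5 41-43 | P1 43-45 | P4 45-47 | P5 47-49 | P4 49-51 | P5 51-53 | P4 53-54 | P5 54-55 |
Completion: P1=45  P2=21  P3=6  P4=54  P5=55
Turnaround (C−A): P1=45  P2=21  P3=6  P4=54  P5=55
Waiting times: P1=31, P2=16, P3=4, P4=37, P5=38
Average waiting = (31+16+4+37+38) / 5 = 126/5 = 25.20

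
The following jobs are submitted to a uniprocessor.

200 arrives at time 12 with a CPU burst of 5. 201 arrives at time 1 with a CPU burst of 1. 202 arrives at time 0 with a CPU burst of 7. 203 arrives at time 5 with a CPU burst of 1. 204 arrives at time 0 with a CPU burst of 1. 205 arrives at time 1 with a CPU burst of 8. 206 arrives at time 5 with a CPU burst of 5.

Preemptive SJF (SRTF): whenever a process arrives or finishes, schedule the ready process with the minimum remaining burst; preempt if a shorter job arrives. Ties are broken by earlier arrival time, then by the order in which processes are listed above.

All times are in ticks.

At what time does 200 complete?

20

Schedule: | 204 0-1 | 201 1-2 | 202 2-5 | 203 5-6 | 202 6-10 | 206 10-15 | 200 15-20 | 205 20-28 |
Completion: 200=20  201=2  202=10  203=6  204=1  205=28  206=15
Turnaround (C−A): 200=8  201=1  202=10  203=1  204=1  205=27  206=10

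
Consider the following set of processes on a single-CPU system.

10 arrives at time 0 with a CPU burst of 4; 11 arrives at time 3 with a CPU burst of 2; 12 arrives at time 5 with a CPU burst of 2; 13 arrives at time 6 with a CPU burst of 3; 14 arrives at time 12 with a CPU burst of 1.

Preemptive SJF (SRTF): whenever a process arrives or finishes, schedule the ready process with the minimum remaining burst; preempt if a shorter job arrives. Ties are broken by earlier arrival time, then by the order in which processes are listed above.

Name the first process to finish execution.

Gantt: | 10 0-4 | 11 4-6 | 12 6-8 | 13 8-11 | idle 11-12 | 14 12-13 |
Completion: 10=4  11=6  12=8  13=11  14=13
Turnaround (C−A): 10=4  11=3  12=3  13=5  14=1
Finish order: 10 → 11 → 12 → 13 → 14

10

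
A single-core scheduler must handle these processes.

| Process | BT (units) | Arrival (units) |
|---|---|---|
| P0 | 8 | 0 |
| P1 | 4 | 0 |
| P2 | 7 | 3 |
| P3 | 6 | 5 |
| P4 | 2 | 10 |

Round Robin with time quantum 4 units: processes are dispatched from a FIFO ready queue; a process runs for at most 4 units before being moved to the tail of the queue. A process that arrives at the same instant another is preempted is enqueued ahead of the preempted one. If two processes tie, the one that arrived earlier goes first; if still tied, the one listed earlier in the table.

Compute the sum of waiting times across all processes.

53

Timeline: | P0 0-4 | P1 4-8 | P2 8-12 | P0 12-16 | P3 16-20 | P4 20-22 | P2 22-25 | P3 25-27 |
Completion: P0=16  P1=8  P2=25  P3=27  P4=22
Turnaround (C−A): P0=16  P1=8  P2=22  P3=22  P4=12
Waiting = turnaround − burst: P0=8, P1=4, P2=15, P3=16, P4=10
Total waiting = 8 + 4 + 15 + 16 + 10 = 53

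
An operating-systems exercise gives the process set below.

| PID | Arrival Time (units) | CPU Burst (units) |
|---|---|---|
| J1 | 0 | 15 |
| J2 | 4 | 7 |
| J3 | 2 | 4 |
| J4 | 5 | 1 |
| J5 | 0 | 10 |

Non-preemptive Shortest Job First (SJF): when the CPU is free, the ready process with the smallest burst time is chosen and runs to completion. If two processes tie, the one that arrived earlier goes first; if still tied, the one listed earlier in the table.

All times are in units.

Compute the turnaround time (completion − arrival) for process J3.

Gantt: | J5 0-10 | J4 10-11 | J3 11-15 | J2 15-22 | J1 22-37 |
Completion: J1=37  J2=22  J3=15  J4=11  J5=10
Turnaround (C−A): J1=37  J2=18  J3=13  J4=6  J5=10
Turnaround(J3) = completion − arrival = 15 − 2 = 13

13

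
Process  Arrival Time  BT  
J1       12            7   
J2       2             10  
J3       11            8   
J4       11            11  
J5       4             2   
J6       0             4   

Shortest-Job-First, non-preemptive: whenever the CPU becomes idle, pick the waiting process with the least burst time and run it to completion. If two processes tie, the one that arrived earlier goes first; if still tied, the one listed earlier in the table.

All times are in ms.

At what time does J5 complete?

6

Schedule: | J6 0-4 | J5 4-6 | J2 6-16 | J1 16-23 | J3 23-31 | J4 31-42 |
Completion: J1=23  J2=16  J3=31  J4=42  J5=6  J6=4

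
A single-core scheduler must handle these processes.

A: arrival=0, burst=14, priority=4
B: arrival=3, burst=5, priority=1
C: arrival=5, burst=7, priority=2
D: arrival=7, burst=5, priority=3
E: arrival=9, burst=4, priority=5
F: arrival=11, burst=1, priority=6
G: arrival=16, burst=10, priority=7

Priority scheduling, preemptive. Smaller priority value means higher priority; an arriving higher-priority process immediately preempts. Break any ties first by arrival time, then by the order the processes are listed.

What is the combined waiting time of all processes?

94

Gantt: | A 0-3 | B 3-8 | C 8-15 | D 15-20 | A 20-31 | E 31-35 | F 35-36 | G 36-46 |
Completion: A=31  B=8  C=15  D=20  E=35  F=36  G=46
Turnaround (C−A): A=31  B=5  C=10  D=13  E=26  F=25  G=30
Waiting = turnaround − burst: A=17, B=0, C=3, D=8, E=22, F=24, G=20
Total waiting = 17 + 0 + 3 + 8 + 22 + 24 + 20 = 94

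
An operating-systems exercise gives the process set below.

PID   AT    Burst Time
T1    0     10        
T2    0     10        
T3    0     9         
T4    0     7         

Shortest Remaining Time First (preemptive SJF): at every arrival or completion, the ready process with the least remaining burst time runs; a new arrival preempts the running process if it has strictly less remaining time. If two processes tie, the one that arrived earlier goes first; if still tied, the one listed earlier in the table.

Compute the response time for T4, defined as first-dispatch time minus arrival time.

0

Timeline: | T4 0-7 | T3 7-16 | T1 16-26 | T2 26-36 |
Completion: T1=26  T2=36  T3=16  T4=7
Turnaround (C−A): T1=26  T2=36  T3=16  T4=7
Response(T4) = first start − arrival = 0 − 0 = 0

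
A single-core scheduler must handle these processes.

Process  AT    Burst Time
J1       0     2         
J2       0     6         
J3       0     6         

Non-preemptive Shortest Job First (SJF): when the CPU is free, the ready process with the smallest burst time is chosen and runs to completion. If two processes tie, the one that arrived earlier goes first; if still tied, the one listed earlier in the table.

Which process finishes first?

Schedule: | J1 0-2 | J2 2-8 | J3 8-14 |
Completion: J1=2  J2=8  J3=14
Turnaround (C−A): J1=2  J2=8  J3=14
Finish order: J1 → J2 → J3

J1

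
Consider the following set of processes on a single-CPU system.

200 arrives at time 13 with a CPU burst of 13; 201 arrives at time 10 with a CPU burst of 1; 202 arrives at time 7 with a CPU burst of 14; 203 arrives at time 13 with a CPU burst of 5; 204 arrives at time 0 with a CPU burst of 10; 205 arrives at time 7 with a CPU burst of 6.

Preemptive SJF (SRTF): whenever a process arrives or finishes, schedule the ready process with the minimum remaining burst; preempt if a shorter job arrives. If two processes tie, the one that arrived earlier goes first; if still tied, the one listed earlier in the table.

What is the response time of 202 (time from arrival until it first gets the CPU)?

Timeline: | 204 0-10 | 201 10-11 | 205 11-17 | 203 17-22 | 200 22-35 | 202 35-49 |
Completion: 200=35  201=11  202=49  203=22  204=10  205=17
Turnaround (C−A): 200=22  201=1  202=42  203=9  204=10  205=10
Response(202) = first start − arrival = 35 − 7 = 28

28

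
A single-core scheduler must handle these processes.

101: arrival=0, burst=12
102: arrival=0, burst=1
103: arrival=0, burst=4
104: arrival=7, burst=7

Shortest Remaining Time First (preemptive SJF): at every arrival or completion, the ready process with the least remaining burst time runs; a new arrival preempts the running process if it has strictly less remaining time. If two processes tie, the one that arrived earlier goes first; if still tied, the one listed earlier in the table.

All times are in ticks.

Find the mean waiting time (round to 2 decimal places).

3.25

Gantt: | 102 0-1 | 103 1-5 | 101 5-7 | 104 7-14 | 101 14-24 |
Completion: 101=24  102=1  103=5  104=14
Waiting times: 101=12, 102=0, 103=1, 104=0
Average waiting = (12+0+1+0) / 4 = 13/4 = 3.25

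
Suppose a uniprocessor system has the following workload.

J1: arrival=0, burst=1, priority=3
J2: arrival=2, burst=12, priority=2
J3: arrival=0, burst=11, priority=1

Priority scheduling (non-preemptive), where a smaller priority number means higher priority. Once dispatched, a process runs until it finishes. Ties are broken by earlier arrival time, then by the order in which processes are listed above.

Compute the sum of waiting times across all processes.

32

Gantt: | J3 0-11 | J2 11-23 | J1 23-24 |
Completion: J1=24  J2=23  J3=11
Turnaround (C−A): J1=24  J2=21  J3=11
Waiting = turnaround − burst: J1=23, J2=9, J3=0
Total waiting = 23 + 9 + 0 = 32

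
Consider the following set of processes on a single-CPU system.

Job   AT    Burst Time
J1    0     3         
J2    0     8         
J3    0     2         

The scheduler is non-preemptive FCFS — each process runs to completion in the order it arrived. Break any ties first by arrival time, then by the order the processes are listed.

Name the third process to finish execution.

Gantt: | J1 0-3 | J2 3-11 | J3 11-13 |
Completion: J1=3  J2=11  J3=13
Turnaround (C−A): J1=3  J2=11  J3=13
Finish order: J1 → J2 → J3

J3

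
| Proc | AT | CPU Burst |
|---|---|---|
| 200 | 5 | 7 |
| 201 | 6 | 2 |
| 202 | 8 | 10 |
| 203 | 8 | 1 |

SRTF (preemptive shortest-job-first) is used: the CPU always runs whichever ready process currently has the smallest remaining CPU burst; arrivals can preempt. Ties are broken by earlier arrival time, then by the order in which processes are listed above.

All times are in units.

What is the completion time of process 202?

25

Schedule: | idle 0-5 | 200 5-6 | 201 6-8 | 203 8-9 | 200 9-15 | 202 15-25 |
Completion: 200=15  201=8  202=25  203=9
Turnaround (C−A): 200=10  201=2  202=17  203=1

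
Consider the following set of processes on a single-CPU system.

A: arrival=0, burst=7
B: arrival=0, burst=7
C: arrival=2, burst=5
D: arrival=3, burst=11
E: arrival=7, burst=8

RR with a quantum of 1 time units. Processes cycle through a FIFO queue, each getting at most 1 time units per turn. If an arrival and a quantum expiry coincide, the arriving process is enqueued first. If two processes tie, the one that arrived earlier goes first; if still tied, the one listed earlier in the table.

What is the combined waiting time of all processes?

Schedule: | A 0-1 | B 1-2 | A 2-3 | C 3-4 | B 4-5 | D 5-6 | A 6-7 | C 7-8 | B 8-9 | D 9-10 | E 10-11 | A 11-12 | C 12-13 | B 13-14 | D 14-15 | E 15-16 | A 16-17 | C 17-18 | B 18-19 | D 19-20 | E 20-21 | A 21-22 | C 22-23 | B 23-24 | D 24-25 | E 25-26 | A 26-27 | B 27-28 | D 28-29 | E 29-30 | D 30-31 | E 31-32 | D 32-33 | E 33-34 | D 34-35 | E 35-36 | D 36-38 |
Completion: A=27  B=28  C=23  D=38  E=36
Waiting = turnaround − burst: A=20, B=21, C=16, D=24, E=21
Total waiting = 20 + 21 + 16 + 24 + 21 = 102

102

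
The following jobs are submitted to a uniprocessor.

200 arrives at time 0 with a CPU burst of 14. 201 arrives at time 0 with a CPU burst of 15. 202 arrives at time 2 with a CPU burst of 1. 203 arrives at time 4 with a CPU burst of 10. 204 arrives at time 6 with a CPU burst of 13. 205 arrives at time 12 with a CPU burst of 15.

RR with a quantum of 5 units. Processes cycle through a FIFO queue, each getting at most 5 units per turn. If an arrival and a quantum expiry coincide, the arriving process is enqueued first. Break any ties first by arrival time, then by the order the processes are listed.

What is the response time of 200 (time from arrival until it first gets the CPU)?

Timeline: | 200 0-5 | 201 5-10 | 202 10-11 | 203 11-16 | 200 16-21 | 204 21-26 | 201 26-31 | 205 31-36 | 203 36-41 | 200 41-45 | 204 45-50 | 201 50-55 | 205 55-60 | 204 60-63 | 205 63-68 |
Completion: 200=45  201=55  202=11  203=41  204=63  205=68
Response(200) = first start − arrival = 0 − 0 = 0

0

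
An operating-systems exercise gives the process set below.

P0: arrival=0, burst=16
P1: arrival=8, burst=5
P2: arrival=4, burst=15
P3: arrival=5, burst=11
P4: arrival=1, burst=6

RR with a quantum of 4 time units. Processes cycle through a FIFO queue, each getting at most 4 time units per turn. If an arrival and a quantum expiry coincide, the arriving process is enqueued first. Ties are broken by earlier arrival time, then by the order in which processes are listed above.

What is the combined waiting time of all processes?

Timeline: | P0 0-4 | P4 4-8 | P2 8-12 | P0 12-16 | P3 16-20 | P1 20-24 | P4 24-26 | P2 26-30 | P0 30-34 | P3 34-38 | P1 38-39 | P2 39-43 | P0 43-47 | P3 47-50 | P2 50-53 |
Completion: P0=47  P1=39  P2=53  P3=50  P4=26
Turnaround (C−A): P0=47  P1=31  P2=49  P3=45  P4=25
Waiting = turnaround − burst: P0=31, P1=26, P2=34, P3=34, P4=19
Total waiting = 31 + 26 + 34 + 34 + 19 = 144

144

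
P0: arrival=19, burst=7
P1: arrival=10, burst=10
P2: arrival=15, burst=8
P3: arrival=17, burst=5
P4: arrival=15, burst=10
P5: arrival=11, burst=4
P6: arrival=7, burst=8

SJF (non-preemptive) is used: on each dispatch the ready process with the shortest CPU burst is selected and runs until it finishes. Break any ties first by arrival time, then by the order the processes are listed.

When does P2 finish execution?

39

Gantt: | idle 0-7 | P6 7-15 | P5 15-19 | P3 19-24 | P0 24-31 | P2 31-39 | P1 39-49 | P4 49-59 |
Completion: P0=31  P1=49  P2=39  P3=24  P4=59  P5=19  P6=15
Turnaround (C−A): P0=12  P1=39  P2=24  P3=7  P4=44  P5=8  P6=8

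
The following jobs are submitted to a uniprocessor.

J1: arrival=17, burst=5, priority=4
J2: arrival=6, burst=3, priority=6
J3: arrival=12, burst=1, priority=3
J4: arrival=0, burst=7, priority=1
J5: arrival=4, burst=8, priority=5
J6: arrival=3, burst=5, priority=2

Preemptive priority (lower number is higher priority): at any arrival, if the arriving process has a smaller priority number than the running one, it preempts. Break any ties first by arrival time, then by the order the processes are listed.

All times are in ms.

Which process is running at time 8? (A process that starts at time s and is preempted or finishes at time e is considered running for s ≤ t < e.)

J6

Schedule: | J4 0-7 | J6 7-12 | J3 12-13 | J5 13-17 | J1 17-22 | J5 22-26 | J2 26-29 |
Completion: J1=22  J2=29  J3=13  J4=7  J5=26  J6=12
Turnaround (C−A): J1=5  J2=23  J3=1  J4=7  J5=22  J6=9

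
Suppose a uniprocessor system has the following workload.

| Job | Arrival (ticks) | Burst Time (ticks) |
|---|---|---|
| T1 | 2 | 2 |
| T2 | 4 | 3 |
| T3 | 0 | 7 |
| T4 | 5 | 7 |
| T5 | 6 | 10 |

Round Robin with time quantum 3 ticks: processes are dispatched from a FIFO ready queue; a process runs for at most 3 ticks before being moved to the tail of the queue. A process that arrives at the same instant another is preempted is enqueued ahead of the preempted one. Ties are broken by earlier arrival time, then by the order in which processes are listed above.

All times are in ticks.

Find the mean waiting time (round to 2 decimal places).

8.40

Schedule: | T3 0-3 | T1 3-5 | T3 5-8 | T2 8-11 | T4 11-14 | T5 14-17 | T3 17-18 | T4 18-21 | T5 21-24 | T4 24-25 | T5 25-29 |
Completion: T1=5  T2=11  T3=18  T4=25  T5=29
Turnaround (C−A): T1=3  T2=7  T3=18  T4=20  T5=23
Waiting times: T1=1, T2=4, T3=11, T4=13, T5=13
Average waiting = (1+4+11+13+13) / 5 = 42/5 = 8.40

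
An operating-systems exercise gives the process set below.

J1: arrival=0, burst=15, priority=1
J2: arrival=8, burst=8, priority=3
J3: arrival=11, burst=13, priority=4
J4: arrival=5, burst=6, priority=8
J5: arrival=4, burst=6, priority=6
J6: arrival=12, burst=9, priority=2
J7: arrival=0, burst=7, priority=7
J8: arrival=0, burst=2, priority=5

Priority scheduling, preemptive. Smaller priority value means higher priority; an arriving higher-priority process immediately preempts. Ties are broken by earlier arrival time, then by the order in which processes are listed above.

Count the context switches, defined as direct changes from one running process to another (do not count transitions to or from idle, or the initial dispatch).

Schedule: | J1 0-15 | J6 15-24 | J2 24-32 | J3 32-45 | J8 45-47 | J5 47-53 | J7 53-60 | J4 60-66 |
Completion: J1=15  J2=32  J3=45  J4=66  J5=53  J6=24  J7=60  J8=47

7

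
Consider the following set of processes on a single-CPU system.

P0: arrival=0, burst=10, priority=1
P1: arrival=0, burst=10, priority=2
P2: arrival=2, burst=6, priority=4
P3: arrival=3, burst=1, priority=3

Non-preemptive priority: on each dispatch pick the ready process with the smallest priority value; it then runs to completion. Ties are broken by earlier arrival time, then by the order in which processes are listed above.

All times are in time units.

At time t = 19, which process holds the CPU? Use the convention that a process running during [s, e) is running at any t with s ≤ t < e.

P1

Schedule: | P0 0-10 | P1 10-20 | P3 20-21 | P2 21-27 |
Completion: P0=10  P1=20  P2=27  P3=21
Turnaround (C−A): P0=10  P1=20  P2=25  P3=18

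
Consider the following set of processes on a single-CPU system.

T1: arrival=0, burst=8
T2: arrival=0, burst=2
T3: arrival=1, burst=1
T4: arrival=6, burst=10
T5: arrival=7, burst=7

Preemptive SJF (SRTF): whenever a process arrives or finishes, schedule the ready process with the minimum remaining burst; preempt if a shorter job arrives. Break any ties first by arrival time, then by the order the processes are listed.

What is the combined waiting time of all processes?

Gantt: | T2 0-2 | T3 2-3 | T1 3-11 | T5 11-18 | T4 18-28 |
Completion: T1=11  T2=2  T3=3  T4=28  T5=18
Waiting = turnaround − burst: T1=3, T2=0, T3=1, T4=12, T5=4
Total waiting = 3 + 0 + 1 + 12 + 4 = 20

20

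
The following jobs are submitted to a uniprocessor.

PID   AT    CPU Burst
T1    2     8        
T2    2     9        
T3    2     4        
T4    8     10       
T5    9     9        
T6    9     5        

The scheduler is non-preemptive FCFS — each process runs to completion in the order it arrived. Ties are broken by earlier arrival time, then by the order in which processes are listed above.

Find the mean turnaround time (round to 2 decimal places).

Timeline: | idle 0-2 | T1 2-10 | T2 10-19 | T3 19-23 | T4 23-33 | T5 33-42 | T6 42-47 |
Completion: T1=10  T2=19  T3=23  T4=33  T5=42  T6=47
Turnaround (C−A): T1=8  T2=17  T3=21  T4=25  T5=33  T6=38
Turnaround times: T1=8, T2=17, T3=21, T4=25, T5=33, T6=38
Average turnaround = (8+17+21+25+33+38) / 6 = 142/6 = 23.67

23.67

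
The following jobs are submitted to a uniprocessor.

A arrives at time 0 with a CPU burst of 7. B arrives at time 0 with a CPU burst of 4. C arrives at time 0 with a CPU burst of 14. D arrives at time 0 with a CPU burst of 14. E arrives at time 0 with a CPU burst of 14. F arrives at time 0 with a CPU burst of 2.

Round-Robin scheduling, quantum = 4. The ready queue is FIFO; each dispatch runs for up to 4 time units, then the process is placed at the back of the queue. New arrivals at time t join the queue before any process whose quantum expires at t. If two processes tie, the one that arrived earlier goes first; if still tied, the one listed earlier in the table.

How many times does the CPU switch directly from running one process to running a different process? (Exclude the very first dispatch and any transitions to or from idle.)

Gantt: | A 0-4 | B 4-8 | C 8-12 | D 12-16 | E 16-20 | F 20-22 | A 22-25 | C 25-29 | D 29-33 | E 33-37 | C 37-41 | D 41-45 | E 45-49 | C 49-51 | D 51-53 | E 53-55 |
Completion: A=25  B=8  C=51  D=53  E=55  F=22
Turnaround (C−A): A=25  B=8  C=51  D=53  E=55  F=22

15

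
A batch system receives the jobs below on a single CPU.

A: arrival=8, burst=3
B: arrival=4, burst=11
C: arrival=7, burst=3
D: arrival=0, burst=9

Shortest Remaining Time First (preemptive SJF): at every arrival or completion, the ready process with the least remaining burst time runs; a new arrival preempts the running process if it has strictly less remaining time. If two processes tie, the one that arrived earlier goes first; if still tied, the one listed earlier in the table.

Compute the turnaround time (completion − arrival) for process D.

Timeline: | D 0-9 | C 9-12 | A 12-15 | B 15-26 |
Completion: A=15  B=26  C=12  D=9
Turnaround(D) = completion − arrival = 9 − 0 = 9

9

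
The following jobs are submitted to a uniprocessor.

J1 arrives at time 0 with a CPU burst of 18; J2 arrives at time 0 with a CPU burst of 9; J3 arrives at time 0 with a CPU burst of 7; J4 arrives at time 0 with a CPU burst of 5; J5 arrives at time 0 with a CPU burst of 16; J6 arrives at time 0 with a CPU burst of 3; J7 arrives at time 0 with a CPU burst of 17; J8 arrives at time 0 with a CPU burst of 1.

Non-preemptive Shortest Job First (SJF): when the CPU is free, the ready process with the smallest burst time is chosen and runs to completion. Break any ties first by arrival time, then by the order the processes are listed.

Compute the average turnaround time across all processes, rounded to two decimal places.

28.75

Gantt: | J8 0-1 | J6 1-4 | J4 4-9 | J3 9-16 | J2 16-25 | J5 25-41 | J7 41-58 | J1 58-76 |
Completion: J1=76  J2=25  J3=16  J4=9  J5=41  J6=4  J7=58  J8=1
Turnaround times: J1=76, J2=25, J3=16, J4=9, J5=41, J6=4, J7=58, J8=1
Average turnaround = (76+25+16+9+41+4+58+1) / 8 = 230/8 = 28.75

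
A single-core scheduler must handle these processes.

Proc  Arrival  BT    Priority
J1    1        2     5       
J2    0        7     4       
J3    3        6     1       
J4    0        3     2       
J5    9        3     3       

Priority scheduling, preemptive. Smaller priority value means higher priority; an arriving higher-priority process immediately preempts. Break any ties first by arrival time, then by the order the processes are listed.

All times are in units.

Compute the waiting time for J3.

Gantt: | J4 0-3 | J3 3-9 | J5 9-12 | J2 12-19 | J1 19-21 |
Completion: J1=21  J2=19  J3=9  J4=3  J5=12
Turnaround (C−A): J1=20  J2=19  J3=6  J4=3  J5=3
Waiting(J3) = turnaround − burst = 6 − 6 = 0

0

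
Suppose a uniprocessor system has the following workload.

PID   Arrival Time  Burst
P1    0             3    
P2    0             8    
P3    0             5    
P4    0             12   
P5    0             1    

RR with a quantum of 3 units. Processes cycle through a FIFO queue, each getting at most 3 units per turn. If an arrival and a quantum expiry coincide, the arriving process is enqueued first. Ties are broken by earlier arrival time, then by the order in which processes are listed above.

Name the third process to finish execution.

Timeline: | P1 0-3 | P2 3-6 | P3 6-9 | P4 9-12 | P5 12-13 | P2 13-16 | P3 16-18 | P4 18-21 | P2 21-23 | P4 23-29 |
Completion: P1=3  P2=23  P3=18  P4=29  P5=13
Finish order: P1 → P5 → P3 → P2 → P4

P3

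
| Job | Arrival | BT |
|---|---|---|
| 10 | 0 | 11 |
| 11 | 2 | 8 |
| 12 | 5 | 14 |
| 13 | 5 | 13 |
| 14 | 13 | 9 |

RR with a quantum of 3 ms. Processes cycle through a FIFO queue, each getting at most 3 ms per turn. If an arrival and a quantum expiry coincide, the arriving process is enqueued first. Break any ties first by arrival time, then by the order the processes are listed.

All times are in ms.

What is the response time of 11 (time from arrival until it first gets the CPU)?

Timeline: | 10 0-3 | 11 3-6 | 10 6-9 | 12 9-12 | 13 12-15 | 11 15-18 | 10 18-21 | 12 21-24 | 14 24-27 | 13 27-30 | 11 30-32 | 10 32-34 | 12 34-37 | 14 37-40 | 13 40-43 | 12 43-46 | 14 46-49 | 13 49-52 | 12 52-54 | 13 54-55 |
Completion: 10=34  11=32  12=54  13=55  14=49
Response(11) = first start − arrival = 3 − 2 = 1

1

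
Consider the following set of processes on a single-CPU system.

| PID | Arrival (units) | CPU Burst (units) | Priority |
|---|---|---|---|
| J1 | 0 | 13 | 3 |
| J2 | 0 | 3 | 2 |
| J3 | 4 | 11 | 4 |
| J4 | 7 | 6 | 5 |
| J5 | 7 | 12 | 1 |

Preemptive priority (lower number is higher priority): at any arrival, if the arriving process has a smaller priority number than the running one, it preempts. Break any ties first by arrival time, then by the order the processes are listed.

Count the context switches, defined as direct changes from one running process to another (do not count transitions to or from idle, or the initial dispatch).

Gantt: | J2 0-3 | J1 3-7 | J5 7-19 | J1 19-28 | J3 28-39 | J4 39-45 |
Completion: J1=28  J2=3  J3=39  J4=45  J5=19

5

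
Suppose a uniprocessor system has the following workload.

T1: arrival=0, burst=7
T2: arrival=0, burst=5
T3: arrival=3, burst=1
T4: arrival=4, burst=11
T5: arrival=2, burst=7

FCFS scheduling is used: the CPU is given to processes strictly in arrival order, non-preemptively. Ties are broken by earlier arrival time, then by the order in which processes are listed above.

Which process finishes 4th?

Gantt: | T1 0-7 | T2 7-12 | T5 12-19 | T3 19-20 | T4 20-31 |
Completion: T1=7  T2=12  T3=20  T4=31  T5=19
Turnaround (C−A): T1=7  T2=12  T3=17  T4=27  T5=17
Finish order: T1 → T2 → T5 → T3 → T4

T3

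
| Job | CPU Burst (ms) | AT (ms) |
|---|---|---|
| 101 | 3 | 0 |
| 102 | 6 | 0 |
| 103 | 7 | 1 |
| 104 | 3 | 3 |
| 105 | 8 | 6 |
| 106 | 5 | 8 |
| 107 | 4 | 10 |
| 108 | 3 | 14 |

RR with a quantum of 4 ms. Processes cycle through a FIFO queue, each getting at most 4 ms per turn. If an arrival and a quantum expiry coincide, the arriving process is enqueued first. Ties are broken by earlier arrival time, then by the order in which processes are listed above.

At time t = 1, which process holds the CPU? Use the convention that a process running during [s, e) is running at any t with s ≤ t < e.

101

Timeline: | 101 0-3 | 102 3-7 | 103 7-11 | 104 11-14 | 105 14-18 | 102 18-20 | 106 20-24 | 107 24-28 | 103 28-31 | 108 31-34 | 105 34-38 | 106 38-39 |
Completion: 101=3  102=20  103=31  104=14  105=38  106=39  107=28  108=34
Turnaround (C−A): 101=3  102=20  103=30  104=11  105=32  106=31  107=18  108=20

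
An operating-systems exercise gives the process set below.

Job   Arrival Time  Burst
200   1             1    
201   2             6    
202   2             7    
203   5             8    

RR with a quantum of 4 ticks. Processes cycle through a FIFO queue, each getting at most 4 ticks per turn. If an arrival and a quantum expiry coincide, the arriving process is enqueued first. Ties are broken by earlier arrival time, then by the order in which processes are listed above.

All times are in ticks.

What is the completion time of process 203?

Timeline: | idle 0-1 | 200 1-2 | 201 2-6 | 202 6-10 | 203 10-14 | 201 14-16 | 202 16-19 | 203 19-23 |
Completion: 200=2  201=16  202=19  203=23
Turnaround (C−A): 200=1  201=14  202=17  203=18

23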